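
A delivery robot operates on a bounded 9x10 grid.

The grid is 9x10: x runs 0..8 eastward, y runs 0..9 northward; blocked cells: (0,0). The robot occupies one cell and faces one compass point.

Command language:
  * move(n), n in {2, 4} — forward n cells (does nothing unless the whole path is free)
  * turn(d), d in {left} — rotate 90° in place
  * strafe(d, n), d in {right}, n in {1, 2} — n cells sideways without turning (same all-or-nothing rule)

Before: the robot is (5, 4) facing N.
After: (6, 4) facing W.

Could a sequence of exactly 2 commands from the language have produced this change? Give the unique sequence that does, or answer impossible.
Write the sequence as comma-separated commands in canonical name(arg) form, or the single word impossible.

key: running turn(left) before strafe(right, 1) would end elsewhere — order is forced
initial: (5, 4) facing N
[1] after strafe(right, 1): (6, 4) facing N
[2] after turn(left): (6, 4) facing W
no rival 2-sequence matches.

strafe(right, 1), turn(left)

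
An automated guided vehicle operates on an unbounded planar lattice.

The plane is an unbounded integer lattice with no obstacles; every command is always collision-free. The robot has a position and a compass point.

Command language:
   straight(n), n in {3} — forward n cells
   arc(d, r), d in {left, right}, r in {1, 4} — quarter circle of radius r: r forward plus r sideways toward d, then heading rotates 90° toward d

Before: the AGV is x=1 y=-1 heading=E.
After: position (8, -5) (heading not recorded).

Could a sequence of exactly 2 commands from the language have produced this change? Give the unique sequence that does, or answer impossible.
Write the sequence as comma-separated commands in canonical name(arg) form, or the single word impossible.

key: running arc(right, 4) before straight(3) would end elsewhere — order is forced
start: x=1 y=-1 heading=E
step 1 (straight(3)): x=4 y=-1 heading=E
step 2 (arc(right, 4)): x=8 y=-5 heading=S
no other 2-command option fits: unique.

straight(3), arc(right, 4)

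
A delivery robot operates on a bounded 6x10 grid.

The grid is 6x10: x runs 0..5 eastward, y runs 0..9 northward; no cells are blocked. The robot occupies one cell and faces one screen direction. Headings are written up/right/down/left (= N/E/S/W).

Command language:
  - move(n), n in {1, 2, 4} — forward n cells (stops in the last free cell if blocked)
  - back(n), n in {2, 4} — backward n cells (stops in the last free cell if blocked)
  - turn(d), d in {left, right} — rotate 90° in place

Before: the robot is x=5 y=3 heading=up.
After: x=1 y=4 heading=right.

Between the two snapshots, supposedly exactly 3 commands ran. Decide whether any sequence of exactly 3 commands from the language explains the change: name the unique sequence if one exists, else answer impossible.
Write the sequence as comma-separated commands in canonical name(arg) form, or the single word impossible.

key: position moved to (1,4) AND the heading swung to E — translation plus rotation needed
initial: x=5 y=3 heading=up
1. move(1) → x=5 y=4 heading=up
2. turn(right) → x=5 y=4 heading=right
3. back(4) → x=1 y=4 heading=right
all 343 alternatives checked — unique.

move(1), turn(right), back(4)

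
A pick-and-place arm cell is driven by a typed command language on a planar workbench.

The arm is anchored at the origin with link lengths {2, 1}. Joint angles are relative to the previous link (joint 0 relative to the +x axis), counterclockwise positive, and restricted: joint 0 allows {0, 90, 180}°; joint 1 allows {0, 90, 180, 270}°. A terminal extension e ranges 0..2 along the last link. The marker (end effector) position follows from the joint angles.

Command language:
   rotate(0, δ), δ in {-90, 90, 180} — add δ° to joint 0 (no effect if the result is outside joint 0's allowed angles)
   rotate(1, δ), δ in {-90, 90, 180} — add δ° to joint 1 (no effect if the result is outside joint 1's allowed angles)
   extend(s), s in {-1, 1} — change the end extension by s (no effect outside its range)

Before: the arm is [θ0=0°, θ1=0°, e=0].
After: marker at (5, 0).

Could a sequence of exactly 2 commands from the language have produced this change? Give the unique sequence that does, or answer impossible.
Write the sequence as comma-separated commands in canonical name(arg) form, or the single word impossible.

start: [θ0=0°, θ1=0°, e=0]
t=1 extend(1) ⇒ [θ0=0°, θ1=0°, e=1]
t=2 extend(1) ⇒ [θ0=0°, θ1=0°, e=2]
no rival 2-sequence matches.

extend(1), extend(1)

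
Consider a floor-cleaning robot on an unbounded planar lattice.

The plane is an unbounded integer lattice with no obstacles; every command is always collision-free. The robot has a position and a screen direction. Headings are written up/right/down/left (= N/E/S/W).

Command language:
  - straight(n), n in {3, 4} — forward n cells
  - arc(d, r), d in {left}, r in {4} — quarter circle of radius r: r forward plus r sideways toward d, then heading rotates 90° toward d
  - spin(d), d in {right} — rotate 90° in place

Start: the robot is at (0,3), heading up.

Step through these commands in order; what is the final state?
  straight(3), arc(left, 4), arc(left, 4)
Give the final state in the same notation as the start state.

at (-8,6), heading down

begin: at (0,3), heading up
t=1 straight(3) ⇒ at (0,6), heading up
t=2 arc(left, 4) ⇒ at (-4,10), heading left
t=3 arc(left, 4) ⇒ at (-8,6), heading down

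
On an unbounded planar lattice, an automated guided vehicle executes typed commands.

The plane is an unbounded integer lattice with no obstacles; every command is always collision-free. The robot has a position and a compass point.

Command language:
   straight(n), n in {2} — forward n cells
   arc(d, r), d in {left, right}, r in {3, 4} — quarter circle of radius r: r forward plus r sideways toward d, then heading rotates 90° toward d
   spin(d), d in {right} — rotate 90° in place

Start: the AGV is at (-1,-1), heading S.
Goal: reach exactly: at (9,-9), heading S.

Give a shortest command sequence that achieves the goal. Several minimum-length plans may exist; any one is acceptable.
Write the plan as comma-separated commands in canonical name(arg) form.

arc(left, 4), straight(2), arc(right, 4)

start: at (-1,-1), heading S
[1] after arc(left, 4): at (3,-5), heading E
[2] after straight(2): at (5,-5), heading E
[3] after arc(right, 4): at (9,-9), heading S
shorter routes all fall short; 3 is best.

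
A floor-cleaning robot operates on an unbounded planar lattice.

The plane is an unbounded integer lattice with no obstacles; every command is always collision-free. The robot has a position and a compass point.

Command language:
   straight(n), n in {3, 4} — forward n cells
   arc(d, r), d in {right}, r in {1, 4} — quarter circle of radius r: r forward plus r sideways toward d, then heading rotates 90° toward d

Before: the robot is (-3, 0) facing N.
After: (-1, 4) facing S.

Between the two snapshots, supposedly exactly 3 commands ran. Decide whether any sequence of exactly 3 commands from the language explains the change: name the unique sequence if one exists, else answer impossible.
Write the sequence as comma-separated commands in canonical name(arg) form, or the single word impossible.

straight(4), arc(right, 1), arc(right, 1)

key: position moved to (-1,4) AND the heading swung to S — translation plus rotation needed
from: (-3, 0) facing N
step 1 (straight(4)): (-3, 4) facing N
step 2 (arc(right, 1)): (-2, 5) facing E
step 3 (arc(right, 1)): (-1, 4) facing S
no other 3-command option fits: unique.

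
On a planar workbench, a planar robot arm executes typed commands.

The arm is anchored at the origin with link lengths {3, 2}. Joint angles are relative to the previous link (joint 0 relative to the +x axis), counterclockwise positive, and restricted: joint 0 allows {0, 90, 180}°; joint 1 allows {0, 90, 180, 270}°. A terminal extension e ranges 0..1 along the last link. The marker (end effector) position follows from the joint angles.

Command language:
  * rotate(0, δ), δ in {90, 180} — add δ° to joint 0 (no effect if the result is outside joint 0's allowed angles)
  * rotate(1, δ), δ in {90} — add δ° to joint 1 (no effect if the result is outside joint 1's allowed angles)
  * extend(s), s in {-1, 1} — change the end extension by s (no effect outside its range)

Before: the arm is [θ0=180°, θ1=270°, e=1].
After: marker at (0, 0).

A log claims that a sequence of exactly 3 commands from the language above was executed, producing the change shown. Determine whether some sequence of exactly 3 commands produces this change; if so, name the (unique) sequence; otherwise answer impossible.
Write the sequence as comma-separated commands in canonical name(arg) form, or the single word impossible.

rotate(1, 90), rotate(1, 90), rotate(1, 90)

begin: [θ0=180°, θ1=270°, e=1]
1. rotate(1, 90) → [θ0=180°, θ1=0°, e=1]
2. rotate(1, 90) → [θ0=180°, θ1=90°, e=1]
3. rotate(1, 90) → [θ0=180°, θ1=180°, e=1]
uniquely the one of 125 3-step routes that fits.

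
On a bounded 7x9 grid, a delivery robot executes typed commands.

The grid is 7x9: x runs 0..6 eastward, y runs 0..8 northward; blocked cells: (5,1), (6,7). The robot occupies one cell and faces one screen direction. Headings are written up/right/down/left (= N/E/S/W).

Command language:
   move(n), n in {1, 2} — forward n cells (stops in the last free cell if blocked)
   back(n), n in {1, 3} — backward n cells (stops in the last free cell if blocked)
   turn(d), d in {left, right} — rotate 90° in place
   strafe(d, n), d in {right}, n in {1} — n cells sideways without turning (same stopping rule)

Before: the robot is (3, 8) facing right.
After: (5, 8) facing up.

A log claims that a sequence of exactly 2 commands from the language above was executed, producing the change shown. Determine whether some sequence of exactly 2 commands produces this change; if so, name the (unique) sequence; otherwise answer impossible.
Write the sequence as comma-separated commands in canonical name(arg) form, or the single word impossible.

key: running turn(left) before move(2) would end elsewhere — order is forced
initial: (3, 8) facing right
[1] after move(2): (5, 8) facing right
[2] after turn(left): (5, 8) facing up
uniquely the one of 49 2-step routes that fits.

move(2), turn(left)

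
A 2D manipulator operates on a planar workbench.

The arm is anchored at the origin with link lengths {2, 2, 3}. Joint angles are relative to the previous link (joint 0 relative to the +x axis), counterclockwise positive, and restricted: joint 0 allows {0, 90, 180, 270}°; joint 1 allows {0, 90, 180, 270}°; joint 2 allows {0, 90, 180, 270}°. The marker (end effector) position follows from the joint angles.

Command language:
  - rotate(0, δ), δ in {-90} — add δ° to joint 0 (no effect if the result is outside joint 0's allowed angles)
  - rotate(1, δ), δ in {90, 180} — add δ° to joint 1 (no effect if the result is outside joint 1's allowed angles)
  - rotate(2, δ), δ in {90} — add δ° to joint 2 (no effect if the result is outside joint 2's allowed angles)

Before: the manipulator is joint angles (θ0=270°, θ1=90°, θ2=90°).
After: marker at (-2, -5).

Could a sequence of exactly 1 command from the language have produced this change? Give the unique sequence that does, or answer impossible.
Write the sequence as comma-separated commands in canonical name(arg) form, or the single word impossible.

rotate(1, 180)

begin: joint angles (θ0=270°, θ1=90°, θ2=90°)
step 1 (rotate(1, 180)): joint angles (θ0=270°, θ1=270°, θ2=90°)
no other 1-command option fits: unique.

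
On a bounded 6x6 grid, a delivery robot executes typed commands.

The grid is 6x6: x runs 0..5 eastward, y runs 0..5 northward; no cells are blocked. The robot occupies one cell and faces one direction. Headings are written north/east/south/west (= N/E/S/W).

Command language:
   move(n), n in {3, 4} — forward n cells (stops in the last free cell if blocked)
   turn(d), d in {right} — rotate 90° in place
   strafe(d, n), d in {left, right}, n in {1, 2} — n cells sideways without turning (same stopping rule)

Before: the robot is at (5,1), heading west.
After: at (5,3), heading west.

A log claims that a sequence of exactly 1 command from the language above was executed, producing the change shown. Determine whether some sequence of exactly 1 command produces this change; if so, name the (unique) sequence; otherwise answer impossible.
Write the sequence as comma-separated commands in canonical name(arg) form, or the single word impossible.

strafe(right, 2)

key: heading stays W — the single command does not turn
begin: at (5,1), heading west
t=1 strafe(right, 2) ⇒ at (5,3), heading west
no rival 1-sequence matches.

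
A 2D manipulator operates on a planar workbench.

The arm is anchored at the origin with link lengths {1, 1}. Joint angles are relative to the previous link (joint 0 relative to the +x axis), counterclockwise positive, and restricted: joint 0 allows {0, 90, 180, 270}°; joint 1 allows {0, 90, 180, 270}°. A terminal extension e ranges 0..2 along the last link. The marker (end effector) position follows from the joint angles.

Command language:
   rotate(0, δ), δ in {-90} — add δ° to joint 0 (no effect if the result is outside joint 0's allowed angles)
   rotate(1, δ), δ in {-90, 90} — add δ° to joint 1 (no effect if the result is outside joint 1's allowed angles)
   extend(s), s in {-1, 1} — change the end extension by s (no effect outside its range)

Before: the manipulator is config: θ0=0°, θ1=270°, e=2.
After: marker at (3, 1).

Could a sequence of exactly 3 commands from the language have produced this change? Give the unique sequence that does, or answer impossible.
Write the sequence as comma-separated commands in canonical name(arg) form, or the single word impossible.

rotate(0, -90), rotate(0, -90), rotate(0, -90)

start: config: θ0=0°, θ1=270°, e=2
[1] after rotate(0, -90): config: θ0=270°, θ1=270°, e=2
[2] after rotate(0, -90): config: θ0=180°, θ1=270°, e=2
[3] after rotate(0, -90): config: θ0=90°, θ1=270°, e=2
all 125 alternatives checked — unique.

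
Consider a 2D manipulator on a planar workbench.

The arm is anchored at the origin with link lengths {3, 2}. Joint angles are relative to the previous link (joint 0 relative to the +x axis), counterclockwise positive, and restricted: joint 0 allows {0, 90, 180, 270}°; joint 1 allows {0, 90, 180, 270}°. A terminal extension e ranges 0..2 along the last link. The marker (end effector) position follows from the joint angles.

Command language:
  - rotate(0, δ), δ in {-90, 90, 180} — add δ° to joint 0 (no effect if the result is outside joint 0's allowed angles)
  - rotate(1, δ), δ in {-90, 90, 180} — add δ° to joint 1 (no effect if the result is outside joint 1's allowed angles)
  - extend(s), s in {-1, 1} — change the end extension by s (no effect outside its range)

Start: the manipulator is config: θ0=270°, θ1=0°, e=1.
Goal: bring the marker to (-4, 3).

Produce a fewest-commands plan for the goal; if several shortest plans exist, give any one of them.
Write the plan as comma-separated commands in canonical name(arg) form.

initial: config: θ0=270°, θ1=0°, e=1
[1] after rotate(1, 90): config: θ0=270°, θ1=90°, e=1
[2] after rotate(0, 180): config: θ0=90°, θ1=90°, e=1
[3] after extend(1): config: θ0=90°, θ1=90°, e=2
shorter routes all fall short; 3 is best.

rotate(1, 90), rotate(0, 180), extend(1)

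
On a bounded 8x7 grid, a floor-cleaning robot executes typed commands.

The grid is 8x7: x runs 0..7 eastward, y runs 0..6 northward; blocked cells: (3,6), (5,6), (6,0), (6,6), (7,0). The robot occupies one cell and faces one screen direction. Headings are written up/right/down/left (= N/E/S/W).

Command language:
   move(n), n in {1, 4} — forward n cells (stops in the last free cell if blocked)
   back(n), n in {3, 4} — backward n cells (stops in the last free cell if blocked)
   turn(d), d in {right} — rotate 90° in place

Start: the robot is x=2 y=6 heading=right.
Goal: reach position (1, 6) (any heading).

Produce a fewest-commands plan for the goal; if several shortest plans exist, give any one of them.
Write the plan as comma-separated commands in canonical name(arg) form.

begin: x=2 y=6 heading=right
[1] after back(4): x=0 y=6 heading=right
[2] after move(1): x=1 y=6 heading=right
shorter routes all fall short; 2 is best.

back(4), move(1)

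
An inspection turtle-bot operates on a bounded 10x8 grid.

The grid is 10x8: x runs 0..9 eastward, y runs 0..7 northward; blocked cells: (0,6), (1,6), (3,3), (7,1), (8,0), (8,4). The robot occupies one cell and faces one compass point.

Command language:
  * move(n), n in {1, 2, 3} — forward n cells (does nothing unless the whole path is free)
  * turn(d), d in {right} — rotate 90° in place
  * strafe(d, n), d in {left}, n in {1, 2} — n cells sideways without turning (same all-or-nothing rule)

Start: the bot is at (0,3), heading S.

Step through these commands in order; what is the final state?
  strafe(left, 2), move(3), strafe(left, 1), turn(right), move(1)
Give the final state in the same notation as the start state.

at (2,0), heading W

initial: at (0,3), heading S
step 1 (strafe(left, 2)): at (2,3), heading S
step 2 (move(3)): at (2,0), heading S
step 3 (strafe(left, 1)): at (3,0), heading S
step 4 (turn(right)): at (3,0), heading W
step 5 (move(1)): at (2,0), heading W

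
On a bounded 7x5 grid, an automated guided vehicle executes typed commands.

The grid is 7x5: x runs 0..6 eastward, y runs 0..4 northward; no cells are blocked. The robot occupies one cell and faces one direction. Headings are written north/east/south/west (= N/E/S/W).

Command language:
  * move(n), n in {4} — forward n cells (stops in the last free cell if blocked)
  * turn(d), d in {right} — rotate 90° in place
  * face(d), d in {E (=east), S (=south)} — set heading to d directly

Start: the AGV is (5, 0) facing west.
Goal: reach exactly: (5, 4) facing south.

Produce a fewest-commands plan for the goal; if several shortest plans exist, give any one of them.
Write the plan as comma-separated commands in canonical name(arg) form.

turn(right), move(4), face(S)

start: (5, 0) facing west
step 1 (turn(right)): (5, 0) facing north
step 2 (move(4)): (5, 4) facing north
step 3 (face(S)): (5, 4) facing south
minimal: 3 command(s), checked below 3.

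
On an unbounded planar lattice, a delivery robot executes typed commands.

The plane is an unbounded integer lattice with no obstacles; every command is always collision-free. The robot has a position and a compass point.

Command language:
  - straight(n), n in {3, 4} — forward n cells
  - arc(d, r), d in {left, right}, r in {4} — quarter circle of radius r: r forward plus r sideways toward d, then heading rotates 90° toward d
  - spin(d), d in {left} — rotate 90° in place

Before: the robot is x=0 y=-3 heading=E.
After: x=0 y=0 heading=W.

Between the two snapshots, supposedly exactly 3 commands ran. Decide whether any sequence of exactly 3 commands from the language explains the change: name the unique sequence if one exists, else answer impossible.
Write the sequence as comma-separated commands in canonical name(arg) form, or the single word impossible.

spin(left), straight(3), spin(left)

key: position moved to (0,0) AND the heading swung to W — translation plus rotation needed
initial: x=0 y=-3 heading=E
[1] after spin(left): x=0 y=-3 heading=N
[2] after straight(3): x=0 y=0 heading=N
[3] after spin(left): x=0 y=0 heading=W
all 125 alternatives checked — unique.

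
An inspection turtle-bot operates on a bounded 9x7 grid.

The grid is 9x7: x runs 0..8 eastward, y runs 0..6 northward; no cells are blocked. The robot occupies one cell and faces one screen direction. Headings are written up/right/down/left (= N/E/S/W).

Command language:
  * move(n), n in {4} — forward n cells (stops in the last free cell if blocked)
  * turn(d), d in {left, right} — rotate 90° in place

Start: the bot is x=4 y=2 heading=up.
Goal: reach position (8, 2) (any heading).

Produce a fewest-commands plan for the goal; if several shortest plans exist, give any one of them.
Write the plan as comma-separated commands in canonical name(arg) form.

initial: x=4 y=2 heading=up
[1] after turn(right): x=4 y=2 heading=right
[2] after move(4): x=8 y=2 heading=right
minimal: 2 command(s), checked below 2.

turn(right), move(4)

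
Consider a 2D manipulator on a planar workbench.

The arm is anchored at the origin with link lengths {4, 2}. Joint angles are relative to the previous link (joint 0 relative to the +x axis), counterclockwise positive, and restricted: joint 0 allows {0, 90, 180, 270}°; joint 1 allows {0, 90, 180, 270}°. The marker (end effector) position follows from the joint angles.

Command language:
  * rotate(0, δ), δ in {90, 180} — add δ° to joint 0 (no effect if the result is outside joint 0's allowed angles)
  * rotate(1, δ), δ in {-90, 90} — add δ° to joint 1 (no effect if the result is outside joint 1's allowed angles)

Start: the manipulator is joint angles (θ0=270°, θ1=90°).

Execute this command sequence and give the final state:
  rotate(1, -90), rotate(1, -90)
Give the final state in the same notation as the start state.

t0: joint angles (θ0=270°, θ1=90°)
[1] after rotate(1, -90): joint angles (θ0=270°, θ1=0°)
[2] after rotate(1, -90): joint angles (θ0=270°, θ1=270°)

joint angles (θ0=270°, θ1=270°)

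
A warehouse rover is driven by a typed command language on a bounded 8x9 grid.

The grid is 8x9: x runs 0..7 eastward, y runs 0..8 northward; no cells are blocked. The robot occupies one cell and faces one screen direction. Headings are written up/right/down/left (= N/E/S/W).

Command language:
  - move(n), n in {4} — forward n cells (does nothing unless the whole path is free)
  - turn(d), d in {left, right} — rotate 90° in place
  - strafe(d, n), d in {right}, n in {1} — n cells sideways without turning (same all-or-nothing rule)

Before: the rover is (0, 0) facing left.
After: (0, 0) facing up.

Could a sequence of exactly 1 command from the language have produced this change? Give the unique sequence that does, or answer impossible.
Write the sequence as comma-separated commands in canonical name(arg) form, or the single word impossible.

turn(right)

key: parked at (0,0) the whole time — nothing moves the robot
start: (0, 0) facing left
t=1 turn(right) ⇒ (0, 0) facing up
uniquely the one of 4 1-step routes that fits.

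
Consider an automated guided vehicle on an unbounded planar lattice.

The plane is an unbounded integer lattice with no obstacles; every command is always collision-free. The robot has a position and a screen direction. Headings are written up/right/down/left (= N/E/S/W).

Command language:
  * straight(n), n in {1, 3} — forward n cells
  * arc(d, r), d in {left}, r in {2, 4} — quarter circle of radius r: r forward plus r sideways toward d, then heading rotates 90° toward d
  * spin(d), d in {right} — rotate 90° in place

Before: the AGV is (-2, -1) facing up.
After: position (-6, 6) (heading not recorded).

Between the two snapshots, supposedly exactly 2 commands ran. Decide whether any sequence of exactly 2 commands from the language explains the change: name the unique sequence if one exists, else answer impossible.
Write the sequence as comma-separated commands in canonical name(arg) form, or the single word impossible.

straight(3), arc(left, 4)

key: order matters: swapping straight(3) and arc(left, 4) lands elsewhere
from: (-2, -1) facing up
t=1 straight(3) ⇒ (-2, 2) facing up
t=2 arc(left, 4) ⇒ (-6, 6) facing left
no other 2-command option fits: unique.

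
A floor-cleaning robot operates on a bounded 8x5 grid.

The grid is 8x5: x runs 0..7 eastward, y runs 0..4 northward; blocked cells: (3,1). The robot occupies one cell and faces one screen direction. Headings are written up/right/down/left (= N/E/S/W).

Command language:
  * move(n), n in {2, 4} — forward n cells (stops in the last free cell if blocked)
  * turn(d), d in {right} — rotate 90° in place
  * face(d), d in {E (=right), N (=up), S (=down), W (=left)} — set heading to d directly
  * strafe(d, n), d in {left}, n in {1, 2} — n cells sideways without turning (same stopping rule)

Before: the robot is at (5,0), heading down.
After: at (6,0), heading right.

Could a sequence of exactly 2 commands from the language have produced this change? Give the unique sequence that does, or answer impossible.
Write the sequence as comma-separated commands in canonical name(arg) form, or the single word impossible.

strafe(left, 1), face(E)

key: cell and facing (now E) both changed — the 2 commands mix motion and turning
initial: at (5,0), heading down
[1] after strafe(left, 1): at (6,0), heading down
[2] after face(E): at (6,0), heading right
no rival 2-sequence matches.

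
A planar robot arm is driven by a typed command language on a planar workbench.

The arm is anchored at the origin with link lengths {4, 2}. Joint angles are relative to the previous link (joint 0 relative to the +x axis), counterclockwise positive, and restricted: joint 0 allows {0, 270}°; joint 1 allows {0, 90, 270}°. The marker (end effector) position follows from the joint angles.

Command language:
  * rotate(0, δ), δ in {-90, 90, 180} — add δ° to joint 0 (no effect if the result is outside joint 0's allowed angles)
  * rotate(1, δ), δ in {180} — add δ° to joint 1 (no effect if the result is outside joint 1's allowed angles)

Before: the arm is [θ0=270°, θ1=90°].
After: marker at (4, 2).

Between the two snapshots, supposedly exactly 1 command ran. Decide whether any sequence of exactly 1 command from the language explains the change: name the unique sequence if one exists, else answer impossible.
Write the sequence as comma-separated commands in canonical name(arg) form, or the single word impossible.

rotate(0, 90)

initial: [θ0=270°, θ1=90°]
t=1 rotate(0, 90) ⇒ [θ0=0°, θ1=90°]
all 4 alternatives checked — unique.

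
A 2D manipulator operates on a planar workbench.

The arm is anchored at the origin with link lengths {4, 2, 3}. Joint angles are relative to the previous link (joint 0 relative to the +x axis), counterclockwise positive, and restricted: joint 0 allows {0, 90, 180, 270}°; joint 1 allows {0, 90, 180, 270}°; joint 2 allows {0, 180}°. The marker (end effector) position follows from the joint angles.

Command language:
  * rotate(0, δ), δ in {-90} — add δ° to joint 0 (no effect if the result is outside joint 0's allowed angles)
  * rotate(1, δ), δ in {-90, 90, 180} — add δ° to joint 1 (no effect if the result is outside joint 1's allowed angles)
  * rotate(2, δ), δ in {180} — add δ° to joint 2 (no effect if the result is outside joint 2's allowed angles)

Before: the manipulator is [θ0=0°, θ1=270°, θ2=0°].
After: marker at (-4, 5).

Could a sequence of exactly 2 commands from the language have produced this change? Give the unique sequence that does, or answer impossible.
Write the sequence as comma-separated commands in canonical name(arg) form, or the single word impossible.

initial: [θ0=0°, θ1=270°, θ2=0°]
1. rotate(0, -90) → [θ0=270°, θ1=270°, θ2=0°]
2. rotate(0, -90) → [θ0=180°, θ1=270°, θ2=0°]
all 25 alternatives checked — unique.

rotate(0, -90), rotate(0, -90)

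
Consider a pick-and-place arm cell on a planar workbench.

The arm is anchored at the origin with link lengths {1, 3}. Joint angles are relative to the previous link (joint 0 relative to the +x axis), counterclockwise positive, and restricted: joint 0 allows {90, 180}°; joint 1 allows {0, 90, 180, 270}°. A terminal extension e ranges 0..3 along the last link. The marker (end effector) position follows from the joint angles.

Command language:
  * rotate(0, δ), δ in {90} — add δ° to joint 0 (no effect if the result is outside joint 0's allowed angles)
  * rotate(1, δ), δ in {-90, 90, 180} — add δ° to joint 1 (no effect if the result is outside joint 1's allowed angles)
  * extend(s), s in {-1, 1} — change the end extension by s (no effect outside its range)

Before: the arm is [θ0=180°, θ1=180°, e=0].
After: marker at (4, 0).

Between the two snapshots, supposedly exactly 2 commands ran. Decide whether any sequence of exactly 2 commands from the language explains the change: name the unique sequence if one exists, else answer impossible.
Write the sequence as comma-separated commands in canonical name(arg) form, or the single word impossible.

extend(1), extend(1)

initial: [θ0=180°, θ1=180°, e=0]
1. extend(1) → [θ0=180°, θ1=180°, e=1]
2. extend(1) → [θ0=180°, θ1=180°, e=2]
no other 2-command option fits: unique.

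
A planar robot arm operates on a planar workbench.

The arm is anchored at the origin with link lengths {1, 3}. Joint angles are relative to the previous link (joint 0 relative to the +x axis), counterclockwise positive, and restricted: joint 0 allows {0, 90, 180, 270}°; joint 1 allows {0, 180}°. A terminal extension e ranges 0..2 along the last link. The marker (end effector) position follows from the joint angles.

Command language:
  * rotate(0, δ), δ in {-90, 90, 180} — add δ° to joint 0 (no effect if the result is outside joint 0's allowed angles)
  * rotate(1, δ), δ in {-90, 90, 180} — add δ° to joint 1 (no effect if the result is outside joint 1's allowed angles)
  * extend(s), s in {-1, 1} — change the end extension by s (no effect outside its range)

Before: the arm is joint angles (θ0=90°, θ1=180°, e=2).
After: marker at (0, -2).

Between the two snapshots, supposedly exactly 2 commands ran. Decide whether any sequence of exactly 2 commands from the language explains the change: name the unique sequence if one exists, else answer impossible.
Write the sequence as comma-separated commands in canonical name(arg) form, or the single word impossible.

extend(-1), extend(-1)

from: joint angles (θ0=90°, θ1=180°, e=2)
t=1 extend(-1) ⇒ joint angles (θ0=90°, θ1=180°, e=1)
t=2 extend(-1) ⇒ joint angles (θ0=90°, θ1=180°, e=0)
uniquely the one of 64 2-step routes that fits.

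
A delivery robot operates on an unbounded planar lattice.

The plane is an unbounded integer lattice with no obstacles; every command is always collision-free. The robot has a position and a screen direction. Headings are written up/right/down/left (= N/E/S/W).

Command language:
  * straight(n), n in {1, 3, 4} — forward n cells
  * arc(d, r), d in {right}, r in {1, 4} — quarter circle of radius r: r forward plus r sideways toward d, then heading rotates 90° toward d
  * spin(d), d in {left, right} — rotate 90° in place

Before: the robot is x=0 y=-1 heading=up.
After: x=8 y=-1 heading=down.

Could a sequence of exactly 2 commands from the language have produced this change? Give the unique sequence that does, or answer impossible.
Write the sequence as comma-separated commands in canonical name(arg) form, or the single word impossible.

arc(right, 4), arc(right, 4)

key: cell and facing (now S) both changed — the 2 commands mix motion and turning
from: x=0 y=-1 heading=up
1. arc(right, 4) → x=4 y=3 heading=right
2. arc(right, 4) → x=8 y=-1 heading=down
no rival 2-sequence matches.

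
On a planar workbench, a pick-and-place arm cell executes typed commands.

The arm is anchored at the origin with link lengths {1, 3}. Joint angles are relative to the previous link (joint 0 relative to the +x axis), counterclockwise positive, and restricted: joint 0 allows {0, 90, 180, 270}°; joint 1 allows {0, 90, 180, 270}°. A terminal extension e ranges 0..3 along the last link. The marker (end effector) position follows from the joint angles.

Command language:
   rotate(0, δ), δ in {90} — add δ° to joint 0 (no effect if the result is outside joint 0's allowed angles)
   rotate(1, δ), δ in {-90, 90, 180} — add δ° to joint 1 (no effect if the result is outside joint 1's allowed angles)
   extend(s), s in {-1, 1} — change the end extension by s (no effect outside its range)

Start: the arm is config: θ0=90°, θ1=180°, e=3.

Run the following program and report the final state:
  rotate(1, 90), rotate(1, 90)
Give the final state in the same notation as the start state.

config: θ0=90°, θ1=0°, e=3

t0: config: θ0=90°, θ1=180°, e=3
t=1 rotate(1, 90) ⇒ config: θ0=90°, θ1=270°, e=3
t=2 rotate(1, 90) ⇒ config: θ0=90°, θ1=0°, e=3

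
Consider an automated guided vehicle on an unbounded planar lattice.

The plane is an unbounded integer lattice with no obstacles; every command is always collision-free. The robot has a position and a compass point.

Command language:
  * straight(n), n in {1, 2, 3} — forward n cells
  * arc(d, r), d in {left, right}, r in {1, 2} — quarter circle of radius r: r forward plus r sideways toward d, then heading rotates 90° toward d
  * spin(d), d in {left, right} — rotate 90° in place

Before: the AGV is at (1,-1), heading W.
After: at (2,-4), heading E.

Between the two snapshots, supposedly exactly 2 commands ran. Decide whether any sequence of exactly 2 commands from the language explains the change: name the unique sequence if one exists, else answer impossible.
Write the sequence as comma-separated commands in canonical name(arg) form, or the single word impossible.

arc(left, 1), arc(left, 2)

key: running arc(left, 2) before arc(left, 1) would end elsewhere — order is forced
start: at (1,-1), heading W
t=1 arc(left, 1) ⇒ at (0,-2), heading S
t=2 arc(left, 2) ⇒ at (2,-4), heading E
no other 2-command option fits: unique.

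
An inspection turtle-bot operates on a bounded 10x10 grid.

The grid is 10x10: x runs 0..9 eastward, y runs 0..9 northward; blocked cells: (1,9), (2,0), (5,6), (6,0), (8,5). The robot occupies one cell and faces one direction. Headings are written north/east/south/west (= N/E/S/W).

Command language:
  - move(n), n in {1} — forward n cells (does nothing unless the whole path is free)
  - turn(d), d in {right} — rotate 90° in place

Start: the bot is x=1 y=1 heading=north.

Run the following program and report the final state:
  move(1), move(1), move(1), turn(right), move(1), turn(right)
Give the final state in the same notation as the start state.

begin: x=1 y=1 heading=north
1. move(1) → x=1 y=2 heading=north
2. move(1) → x=1 y=3 heading=north
3. move(1) → x=1 y=4 heading=north
4. turn(right) → x=1 y=4 heading=east
5. move(1) → x=2 y=4 heading=east
6. turn(right) → x=2 y=4 heading=south

x=2 y=4 heading=south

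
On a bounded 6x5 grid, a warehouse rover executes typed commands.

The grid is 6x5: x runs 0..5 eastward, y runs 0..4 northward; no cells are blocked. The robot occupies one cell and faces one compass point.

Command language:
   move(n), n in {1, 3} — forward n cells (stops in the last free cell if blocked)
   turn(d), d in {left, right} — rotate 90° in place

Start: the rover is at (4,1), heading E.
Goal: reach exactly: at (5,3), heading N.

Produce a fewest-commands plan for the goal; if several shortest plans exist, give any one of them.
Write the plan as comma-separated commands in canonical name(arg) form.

move(3), turn(left), move(1), move(1)

start: at (4,1), heading E
1. move(3) → at (5,1), heading E
2. turn(left) → at (5,1), heading N
3. move(1) → at (5,2), heading N
4. move(1) → at (5,3), heading N
nothing shorter than 4 reaches the goal.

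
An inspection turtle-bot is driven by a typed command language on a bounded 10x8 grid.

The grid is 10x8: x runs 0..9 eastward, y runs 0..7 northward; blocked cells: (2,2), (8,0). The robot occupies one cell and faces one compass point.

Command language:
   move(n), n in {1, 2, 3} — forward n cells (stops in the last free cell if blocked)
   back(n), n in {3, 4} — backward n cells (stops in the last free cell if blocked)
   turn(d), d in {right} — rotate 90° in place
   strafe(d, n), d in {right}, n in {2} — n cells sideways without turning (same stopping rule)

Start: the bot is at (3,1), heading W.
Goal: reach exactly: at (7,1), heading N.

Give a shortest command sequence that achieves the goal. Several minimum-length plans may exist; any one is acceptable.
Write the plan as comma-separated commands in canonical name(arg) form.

start: at (3,1), heading W
t=1 back(4) ⇒ at (7,1), heading W
t=2 turn(right) ⇒ at (7,1), heading N
shorter routes all fall short; 2 is best.

back(4), turn(right)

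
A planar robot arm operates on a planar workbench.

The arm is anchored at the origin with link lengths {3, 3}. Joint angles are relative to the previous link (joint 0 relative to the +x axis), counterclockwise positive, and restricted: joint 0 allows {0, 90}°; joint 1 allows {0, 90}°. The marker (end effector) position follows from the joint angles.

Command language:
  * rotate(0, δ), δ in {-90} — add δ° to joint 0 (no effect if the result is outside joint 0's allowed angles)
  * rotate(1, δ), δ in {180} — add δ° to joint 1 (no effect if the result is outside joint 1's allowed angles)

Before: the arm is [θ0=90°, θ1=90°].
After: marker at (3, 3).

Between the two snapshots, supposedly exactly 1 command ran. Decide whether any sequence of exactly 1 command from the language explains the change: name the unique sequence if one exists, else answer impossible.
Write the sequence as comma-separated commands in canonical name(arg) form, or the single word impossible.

rotate(0, -90)

t0: [θ0=90°, θ1=90°]
[1] after rotate(0, -90): [θ0=0°, θ1=90°]
no rival 1-sequence matches.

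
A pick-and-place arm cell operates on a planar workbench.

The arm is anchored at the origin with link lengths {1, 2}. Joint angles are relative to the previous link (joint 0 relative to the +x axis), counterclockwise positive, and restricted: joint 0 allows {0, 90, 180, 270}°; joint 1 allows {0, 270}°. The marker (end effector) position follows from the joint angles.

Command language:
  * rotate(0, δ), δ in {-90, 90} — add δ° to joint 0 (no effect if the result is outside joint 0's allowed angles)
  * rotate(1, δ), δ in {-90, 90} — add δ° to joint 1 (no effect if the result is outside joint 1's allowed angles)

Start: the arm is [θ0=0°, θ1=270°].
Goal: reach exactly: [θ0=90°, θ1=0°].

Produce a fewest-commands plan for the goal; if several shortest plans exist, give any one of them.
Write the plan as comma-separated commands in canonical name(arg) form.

rotate(1, 90), rotate(0, 90)

from: [θ0=0°, θ1=270°]
1. rotate(1, 90) → [θ0=0°, θ1=0°]
2. rotate(0, 90) → [θ0=90°, θ1=0°]
no 1-step plan works, so 2 is optimal.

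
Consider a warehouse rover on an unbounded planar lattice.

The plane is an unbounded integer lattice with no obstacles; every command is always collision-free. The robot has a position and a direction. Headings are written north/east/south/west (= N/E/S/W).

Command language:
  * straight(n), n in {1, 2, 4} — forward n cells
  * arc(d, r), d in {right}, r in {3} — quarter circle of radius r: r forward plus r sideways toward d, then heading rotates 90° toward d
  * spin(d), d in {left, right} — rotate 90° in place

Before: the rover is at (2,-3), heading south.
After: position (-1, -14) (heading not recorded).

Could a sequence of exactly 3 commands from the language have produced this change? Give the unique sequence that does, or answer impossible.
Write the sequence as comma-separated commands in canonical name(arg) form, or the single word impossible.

key: order matters: swapping straight(4) and arc(right, 3) lands elsewhere
start: at (2,-3), heading south
1. straight(4) → at (2,-7), heading south
2. straight(4) → at (2,-11), heading south
3. arc(right, 3) → at (-1,-14), heading west
uniquely the one of 216 3-step routes that fits.

straight(4), straight(4), arc(right, 3)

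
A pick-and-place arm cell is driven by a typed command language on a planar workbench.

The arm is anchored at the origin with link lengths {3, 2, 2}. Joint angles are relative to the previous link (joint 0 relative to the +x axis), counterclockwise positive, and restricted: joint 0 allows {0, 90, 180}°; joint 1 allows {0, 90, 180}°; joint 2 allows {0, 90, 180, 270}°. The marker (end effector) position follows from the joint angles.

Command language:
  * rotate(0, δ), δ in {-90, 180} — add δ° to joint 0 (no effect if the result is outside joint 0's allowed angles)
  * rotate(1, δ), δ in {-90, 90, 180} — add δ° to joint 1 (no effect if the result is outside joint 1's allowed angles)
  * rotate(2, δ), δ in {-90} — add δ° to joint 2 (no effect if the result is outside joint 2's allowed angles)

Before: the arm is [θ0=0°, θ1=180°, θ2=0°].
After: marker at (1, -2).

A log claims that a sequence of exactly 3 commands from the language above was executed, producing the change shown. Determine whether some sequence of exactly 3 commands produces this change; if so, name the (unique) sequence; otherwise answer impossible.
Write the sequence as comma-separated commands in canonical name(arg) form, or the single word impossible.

rotate(2, -90), rotate(2, -90), rotate(2, -90)

start: [θ0=0°, θ1=180°, θ2=0°]
[1] after rotate(2, -90): [θ0=0°, θ1=180°, θ2=270°]
[2] after rotate(2, -90): [θ0=0°, θ1=180°, θ2=180°]
[3] after rotate(2, -90): [θ0=0°, θ1=180°, θ2=90°]
no rival 3-sequence matches.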